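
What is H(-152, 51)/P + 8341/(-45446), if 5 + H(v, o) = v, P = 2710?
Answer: -7434783/30789665 ≈ -0.24147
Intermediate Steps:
H(v, o) = -5 + v
H(-152, 51)/P + 8341/(-45446) = (-5 - 152)/2710 + 8341/(-45446) = -157*1/2710 + 8341*(-1/45446) = -157/2710 - 8341/45446 = -7434783/30789665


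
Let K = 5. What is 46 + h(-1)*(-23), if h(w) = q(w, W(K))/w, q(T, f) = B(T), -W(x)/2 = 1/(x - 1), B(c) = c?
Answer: 23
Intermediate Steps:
W(x) = -2/(-1 + x) (W(x) = -2/(x - 1) = -2/(-1 + x))
q(T, f) = T
h(w) = 1 (h(w) = w/w = 1)
46 + h(-1)*(-23) = 46 + 1*(-23) = 46 - 23 = 23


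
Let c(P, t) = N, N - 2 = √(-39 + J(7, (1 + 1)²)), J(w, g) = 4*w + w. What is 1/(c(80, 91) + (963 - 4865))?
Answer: -975/3802501 - I/7605002 ≈ -0.00025641 - 1.3149e-7*I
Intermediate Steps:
J(w, g) = 5*w
N = 2 + 2*I (N = 2 + √(-39 + 5*7) = 2 + √(-39 + 35) = 2 + √(-4) = 2 + 2*I ≈ 2.0 + 2.0*I)
c(P, t) = 2 + 2*I
1/(c(80, 91) + (963 - 4865)) = 1/((2 + 2*I) + (963 - 4865)) = 1/((2 + 2*I) - 3902) = 1/(-3900 + 2*I) = (-3900 - 2*I)/15210004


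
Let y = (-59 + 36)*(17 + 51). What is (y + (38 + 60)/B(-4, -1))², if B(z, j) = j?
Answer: 2762244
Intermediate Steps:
y = -1564 (y = -23*68 = -1564)
(y + (38 + 60)/B(-4, -1))² = (-1564 + (38 + 60)/(-1))² = (-1564 + 98*(-1))² = (-1564 - 98)² = (-1662)² = 2762244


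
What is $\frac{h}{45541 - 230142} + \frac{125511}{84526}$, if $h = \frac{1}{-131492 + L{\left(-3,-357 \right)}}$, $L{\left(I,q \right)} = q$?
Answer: $\frac{3054869618863765}{2057316963428974} \approx 1.4849$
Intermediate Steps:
$h = - \frac{1}{131849}$ ($h = \frac{1}{-131492 - 357} = \frac{1}{-131849} = - \frac{1}{131849} \approx -7.5844 \cdot 10^{-6}$)
$\frac{h}{45541 - 230142} + \frac{125511}{84526} = - \frac{1}{131849 \left(45541 - 230142\right)} + \frac{125511}{84526} = - \frac{1}{131849 \left(45541 - 230142\right)} + 125511 \cdot \frac{1}{84526} = - \frac{1}{131849 \left(-184601\right)} + \frac{125511}{84526} = \left(- \frac{1}{131849}\right) \left(- \frac{1}{184601}\right) + \frac{125511}{84526} = \frac{1}{24339457249} + \frac{125511}{84526} = \frac{3054869618863765}{2057316963428974}$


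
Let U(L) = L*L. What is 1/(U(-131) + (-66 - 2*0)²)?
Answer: 1/21517 ≈ 4.6475e-5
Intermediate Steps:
U(L) = L²
1/(U(-131) + (-66 - 2*0)²) = 1/((-131)² + (-66 - 2*0)²) = 1/(17161 + (-66 + 0)²) = 1/(17161 + (-66)²) = 1/(17161 + 4356) = 1/21517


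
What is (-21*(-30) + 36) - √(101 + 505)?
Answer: 666 - √606 ≈ 641.38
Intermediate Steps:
(-21*(-30) + 36) - √(101 + 505) = (630 + 36) - √606 = 666 - √606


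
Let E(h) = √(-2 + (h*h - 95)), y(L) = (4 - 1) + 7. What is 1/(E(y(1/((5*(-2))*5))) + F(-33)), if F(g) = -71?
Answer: -71/5038 - √3/5038 ≈ -0.014437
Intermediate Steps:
y(L) = 10 (y(L) = 3 + 7 = 10)
E(h) = √(-97 + h²) (E(h) = √(-2 + (h² - 95)) = √(-2 + (-95 + h²)) = √(-97 + h²))
1/(E(y(1/((5*(-2))*5))) + F(-33)) = 1/(√(-97 + 10²) - 71) = 1/(√(-97 + 100) - 71) = 1/(√3 - 71) = 1/(-71 + √3)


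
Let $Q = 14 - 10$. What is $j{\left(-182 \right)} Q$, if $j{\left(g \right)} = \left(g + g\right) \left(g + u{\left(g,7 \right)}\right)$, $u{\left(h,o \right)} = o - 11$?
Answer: $270816$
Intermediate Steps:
$u{\left(h,o \right)} = -11 + o$ ($u{\left(h,o \right)} = o - 11 = -11 + o$)
$Q = 4$ ($Q = 14 - 10 = 4$)
$j{\left(g \right)} = 2 g \left(-4 + g\right)$ ($j{\left(g \right)} = \left(g + g\right) \left(g + \left(-11 + 7\right)\right) = 2 g \left(g - 4\right) = 2 g \left(-4 + g\right)$)
$j{\left(-182 \right)} Q = 2 \left(-182\right) \left(-4 - 182\right) 4 = 2 \left(-182\right) \left(-186\right) 4 = 67704 \cdot 4 = 270816$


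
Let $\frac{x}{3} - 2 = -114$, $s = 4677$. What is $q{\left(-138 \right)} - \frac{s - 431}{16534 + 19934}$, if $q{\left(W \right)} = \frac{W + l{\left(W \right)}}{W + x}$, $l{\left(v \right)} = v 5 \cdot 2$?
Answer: $\frac{4445485}{1440486} \approx 3.0861$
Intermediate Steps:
$l{\left(v \right)} = 10 v$ ($l{\left(v \right)} = 5 v 2 = 10 v$)
$x = -336$ ($x = 6 + 3 \left(-114\right) = 6 - 342 = -336$)
$q{\left(W \right)} = \frac{11 W}{-336 + W}$ ($q{\left(W \right)} = \frac{W + 10 W}{W - 336} = \frac{11 W}{-336 + W}$)
$q{\left(-138 \right)} - \frac{s - 431}{16534 + 19934} = 11 \left(-138\right) \frac{1}{-336 - 138} - \frac{4677 - 431}{16534 + 19934} = 11 \left(-138\right) \frac{1}{-474} - \frac{4246}{36468} = 11 \left(-138\right) \left(- \frac{1}{474}\right) - 4246 \cdot \frac{1}{36468} = \frac{253}{79} - \frac{2123}{18234} = \frac{4445485}{1440486}$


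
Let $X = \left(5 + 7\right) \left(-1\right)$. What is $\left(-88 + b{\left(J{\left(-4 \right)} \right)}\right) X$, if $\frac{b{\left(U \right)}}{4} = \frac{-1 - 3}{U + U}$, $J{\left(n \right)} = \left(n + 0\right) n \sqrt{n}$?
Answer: $1056 - 3 i \approx 1056.0 - 3.0 i$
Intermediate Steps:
$J{\left(n \right)} = n^{\frac{5}{2}}$ ($J{\left(n \right)} = n n \sqrt{n} = n^{2} \sqrt{n} = n^{\frac{5}{2}}$)
$X = -12$ ($X = 12 \left(-1\right) = -12$)
$b{\left(U \right)} = - \frac{8}{U}$ ($b{\left(U \right)} = 4 \frac{-1 - 3}{U + U} = 4 \left(- \frac{4}{2 U}\right) = 4 \left(- 4 \frac{1}{2 U}\right) = 4 \left(- \frac{2}{U}\right) = - \frac{8}{U}$)
$\left(-88 + b{\left(J{\left(-4 \right)} \right)}\right) X = \left(-88 - \frac{8}{\left(-4\right)^{\frac{5}{2}}}\right) \left(-12\right) = \left(-88 - \frac{8}{32 i}\right) \left(-12\right) = \left(-88 - 8 \left(- \frac{i}{32}\right)\right) \left(-12\right) = \left(-88 + \frac{i}{4}\right) \left(-12\right) = 1056 - 3 i$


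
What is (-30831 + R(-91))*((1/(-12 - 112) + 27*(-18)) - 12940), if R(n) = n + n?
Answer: 51631217725/124 ≈ 4.1638e+8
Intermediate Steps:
R(n) = 2*n
(-30831 + R(-91))*((1/(-12 - 112) + 27*(-18)) - 12940) = (-30831 + 2*(-91))*((1/(-12 - 112) + 27*(-18)) - 12940) = (-30831 - 182)*((1/(-124) - 486) - 12940) = -31013*((-1/124 - 486) - 12940) = -31013*(-60265/124 - 12940) = -31013*(-1664825/124) = 51631217725/124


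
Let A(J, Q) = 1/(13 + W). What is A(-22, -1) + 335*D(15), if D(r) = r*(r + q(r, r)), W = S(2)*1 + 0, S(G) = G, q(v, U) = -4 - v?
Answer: -301499/15 ≈ -20100.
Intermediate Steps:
W = 2 (W = 2*1 + 0 = 2 + 0 = 2)
D(r) = -4*r (D(r) = r*(r + (-4 - r)) = r*(-4) = -4*r)
A(J, Q) = 1/15 (A(J, Q) = 1/(13 + 2) = 1/15)
A(-22, -1) + 335*D(15) = 1/15 + 335*(-4*15) = 1/15 + 335*(-60) = 1/15 - 20100 = -301499/15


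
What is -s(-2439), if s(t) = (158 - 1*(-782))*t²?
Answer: -5591797740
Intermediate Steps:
s(t) = 940*t² (s(t) = (158 + 782)*t² = 940*t²)
-s(-2439) = -940*(-2439)² = -940*5948721 = -1*5591797740 = -5591797740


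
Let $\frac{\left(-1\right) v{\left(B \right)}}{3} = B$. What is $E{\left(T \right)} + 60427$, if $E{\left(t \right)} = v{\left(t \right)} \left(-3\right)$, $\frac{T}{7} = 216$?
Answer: $74035$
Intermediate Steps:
$T = 1512$ ($T = 7 \cdot 216 = 1512$)
$v{\left(B \right)} = - 3 B$
$E{\left(t \right)} = 9 t$ ($E{\left(t \right)} = - 3 t \left(-3\right) = 9 t$)
$E{\left(T \right)} + 60427 = 9 \cdot 1512 + 60427 = 13608 + 60427 = 74035$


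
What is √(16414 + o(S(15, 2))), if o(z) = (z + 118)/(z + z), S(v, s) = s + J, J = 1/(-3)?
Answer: √1644990/10 ≈ 128.26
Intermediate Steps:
J = -⅓ ≈ -0.33333
S(v, s) = -⅓ + s (S(v, s) = s - ⅓ = -⅓ + s)
o(z) = (118 + z)/(2*z) (o(z) = (118 + z)/((2*z)) = (118 + z)*(1/(2*z)) = (118 + z)/(2*z))
√(16414 + o(S(15, 2))) = √(16414 + (118 + (-⅓ + 2))/(2*(-⅓ + 2))) = √(16414 + (118 + 5/3)/(2*(5/3))) = √(16414 + (½)*(⅗)*(359/3)) = √(16414 + 359/10) = √(164499/10) = √1644990/10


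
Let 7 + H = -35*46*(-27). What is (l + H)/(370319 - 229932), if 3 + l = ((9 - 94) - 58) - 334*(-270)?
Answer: 10269/10799 ≈ 0.95092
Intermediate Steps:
H = 43463 (H = -7 - 35*46*(-27) = -7 - 1610*(-27) = -7 + 43470 = 43463)
l = 90034 (l = -3 + (((9 - 94) - 58) - 334*(-270)) = -3 + ((-85 - 58) + 90180) = -3 + (-143 + 90180) = -3 + 90037 = 90034)
(l + H)/(370319 - 229932) = (90034 + 43463)/(370319 - 229932) = 133497/140387 = 133497*(1/140387) = 10269/10799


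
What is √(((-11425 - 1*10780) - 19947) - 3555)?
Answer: I*√45707 ≈ 213.79*I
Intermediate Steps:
√(((-11425 - 1*10780) - 19947) - 3555) = √(((-11425 - 10780) - 19947) - 3555) = √((-22205 - 19947) - 3555) = √(-42152 - 3555) = √(-45707) = I*√45707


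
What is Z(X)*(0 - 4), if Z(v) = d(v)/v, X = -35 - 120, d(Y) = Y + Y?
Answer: -8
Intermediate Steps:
d(Y) = 2*Y
X = -155
Z(v) = 2 (Z(v) = (2*v)/v = 2)
Z(X)*(0 - 4) = 2*(0 - 4) = 2*(-4) = -8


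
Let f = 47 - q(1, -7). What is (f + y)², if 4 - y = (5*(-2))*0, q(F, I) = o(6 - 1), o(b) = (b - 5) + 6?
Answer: 2025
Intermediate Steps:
o(b) = 1 + b (o(b) = (-5 + b) + 6 = 1 + b)
q(F, I) = 6 (q(F, I) = 1 + (6 - 1) = 1 + 5 = 6)
f = 41 (f = 47 - 1*6 = 47 - 6 = 41)
y = 4 (y = 4 - 5*(-2)*0 = 4 - (-10)*0 = 4 - 1*0 = 4 + 0 = 4)
(f + y)² = (41 + 4)² = 45² = 2025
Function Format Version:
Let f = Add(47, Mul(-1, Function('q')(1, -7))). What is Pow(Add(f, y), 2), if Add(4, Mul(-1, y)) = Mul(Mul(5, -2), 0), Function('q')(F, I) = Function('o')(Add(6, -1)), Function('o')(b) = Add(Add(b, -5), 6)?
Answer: 2025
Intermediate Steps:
Function('o')(b) = Add(1, b) (Function('o')(b) = Add(Add(-5, b), 6) = Add(1, b))
Function('q')(F, I) = 6 (Function('q')(F, I) = Add(1, Add(6, -1)) = Add(1, 5) = 6)
f = 41 (f = Add(47, Mul(-1, 6)) = Add(47, -6) = 41)
y = 4 (y = Add(4, Mul(-1, Mul(Mul(5, -2), 0))) = Add(4, Mul(-1, Mul(-10, 0))) = Add(4, Mul(-1, 0)) = Add(4, 0) = 4)
Pow(Add(f, y), 2) = Pow(Add(41, 4), 2) = Pow(45, 2) = 2025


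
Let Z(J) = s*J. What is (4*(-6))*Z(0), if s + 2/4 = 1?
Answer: 0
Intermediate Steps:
s = ½ (s = -½ + 1 = ½ ≈ 0.50000)
Z(J) = J/2
(4*(-6))*Z(0) = (4*(-6))*((½)*0) = -24*0 = 0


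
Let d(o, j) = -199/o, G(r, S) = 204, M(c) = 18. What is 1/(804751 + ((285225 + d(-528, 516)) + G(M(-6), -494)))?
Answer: 528/575615239 ≈ 9.1728e-7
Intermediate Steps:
1/(804751 + ((285225 + d(-528, 516)) + G(M(-6), -494))) = 1/(804751 + ((285225 - 199/(-528)) + 204)) = 1/(804751 + ((285225 - 199*(-1/528)) + 204)) = 1/(804751 + ((285225 + 199/528) + 204)) = 1/(804751 + (150598999/528 + 204)) = 1/(804751 + 150706711/528) = 1/(575615239/528) = 528/575615239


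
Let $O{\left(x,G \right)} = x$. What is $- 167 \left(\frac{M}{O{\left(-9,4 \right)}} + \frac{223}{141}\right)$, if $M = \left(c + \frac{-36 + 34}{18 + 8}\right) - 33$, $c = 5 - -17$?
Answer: $- \frac{860885}{1833} \approx -469.66$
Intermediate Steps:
$c = 22$ ($c = 5 + 17 = 22$)
$M = - \frac{144}{13}$ ($M = \left(22 + \frac{-36 + 34}{18 + 8}\right) - 33 = \left(22 - \frac{2}{26}\right) - 33 = \left(22 - \frac{1}{13}\right) - 33 = \frac{285}{13} - 33 = - \frac{144}{13} \approx -11.077$)
$- 167 \left(\frac{M}{O{\left(-9,4 \right)}} + \frac{223}{141}\right) = - 167 \left(- \frac{144}{13 \left(-9\right)} + \frac{223}{141}\right) = - 167 \left(\left(- \frac{144}{13}\right) \left(- \frac{1}{9}\right) + 223 \cdot \frac{1}{141}\right) = - 167 \left(\frac{16}{13} + \frac{223}{141}\right) = \left(-167\right) \frac{5155}{1833} = - \frac{860885}{1833}$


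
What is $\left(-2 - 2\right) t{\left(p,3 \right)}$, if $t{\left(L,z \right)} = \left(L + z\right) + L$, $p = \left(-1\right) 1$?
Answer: $-4$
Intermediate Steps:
$p = -1$
$t{\left(L,z \right)} = z + 2 L$
$\left(-2 - 2\right) t{\left(p,3 \right)} = \left(-2 - 2\right) \left(3 + 2 \left(-1\right)\right) = - 4 \left(3 - 2\right) = \left(-4\right) 1 = -4$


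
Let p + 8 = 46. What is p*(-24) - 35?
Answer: -947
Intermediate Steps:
p = 38 (p = -8 + 46 = 38)
p*(-24) - 35 = 38*(-24) - 35 = -912 - 35 = -947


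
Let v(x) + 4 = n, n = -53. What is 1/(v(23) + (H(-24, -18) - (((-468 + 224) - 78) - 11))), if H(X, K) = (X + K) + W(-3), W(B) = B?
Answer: 1/231 ≈ 0.0043290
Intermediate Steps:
v(x) = -57 (v(x) = -4 - 53 = -57)
H(X, K) = -3 + K + X (H(X, K) = (X + K) - 3 = (K + X) - 3 = -3 + K + X)
1/(v(23) + (H(-24, -18) - (((-468 + 224) - 78) - 11))) = 1/(-57 + ((-3 - 18 - 24) - (((-468 + 224) - 78) - 11))) = 1/(-57 + (-45 - ((-244 - 78) - 11))) = 1/(-57 + (-45 - (-322 - 11))) = 1/(-57 + (-45 - 1*(-333))) = 1/(-57 + (-45 + 333)) = 1/(-57 + 288) = 1/231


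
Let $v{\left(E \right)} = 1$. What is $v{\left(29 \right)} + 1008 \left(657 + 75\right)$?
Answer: $737857$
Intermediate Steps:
$v{\left(29 \right)} + 1008 \left(657 + 75\right) = 1 + 1008 \left(657 + 75\right) = 1 + 1008 \cdot 732 = 1 + 737856 = 737857$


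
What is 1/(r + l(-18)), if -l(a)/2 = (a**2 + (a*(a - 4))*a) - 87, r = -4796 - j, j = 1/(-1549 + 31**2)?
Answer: 588/5283769 ≈ 0.00011128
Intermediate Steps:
j = -1/588 (j = 1/(-1549 + 961) = 1/(-588) = -1/588 ≈ -0.0017007)
r = -2820047/588 (r = -4796 - 1*(-1/588) = -4796 + 1/588 = -2820047/588 ≈ -4796.0)
l(a) = 174 - 2*a**2 - 2*a**2*(-4 + a) (l(a) = -2*((a**2 + (a*(a - 4))*a) - 87) = -2*((a**2 + (a*(-4 + a))*a) - 87) = -2*((a**2 + a**2*(-4 + a)) - 87) = -2*(-87 + a**2 + a**2*(-4 + a)) = 174 - 2*a**2 - 2*a**2*(-4 + a))
1/(r + l(-18)) = 1/(-2820047/588 + (174 - 2*(-18)**3 + 6*(-18)**2)) = 1/(-2820047/588 + (174 - 2*(-5832) + 6*324)) = 1/(-2820047/588 + (174 + 11664 + 1944)) = 1/(-2820047/588 + 13782) = 1/(5283769/588) = 588/5283769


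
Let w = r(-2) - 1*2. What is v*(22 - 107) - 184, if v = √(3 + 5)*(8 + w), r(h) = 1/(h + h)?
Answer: -184 - 1955*√2/2 ≈ -1566.4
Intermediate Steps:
r(h) = 1/(2*h)
w = -9/4 (w = (½)/(-2) - 1*2 = (½)*(-½) - 2 = -¼ - 2 = -9/4 ≈ -2.2500)
v = 23*√2/2 (v = √(3 + 5)*(8 - 9/4) = √8*(23/4) = (2*√2)*(23/4) = 23*√2/2 ≈ 16.263)
v*(22 - 107) - 184 = (23*√2/2)*(22 - 107) - 184 = (23*√2/2)*(-85) - 184 = -1955*√2/2 - 184 = -184 - 1955*√2/2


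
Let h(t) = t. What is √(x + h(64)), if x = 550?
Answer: √614 ≈ 24.779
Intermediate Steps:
√(x + h(64)) = √(550 + 64) = √614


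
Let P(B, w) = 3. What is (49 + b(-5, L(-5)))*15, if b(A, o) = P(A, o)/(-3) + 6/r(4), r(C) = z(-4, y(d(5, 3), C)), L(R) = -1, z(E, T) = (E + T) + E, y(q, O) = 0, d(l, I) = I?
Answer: 2835/4 ≈ 708.75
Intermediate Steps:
z(E, T) = T + 2*E
r(C) = -8 (r(C) = 0 + 2*(-4) = 0 - 8 = -8)
b(A, o) = -7/4 (b(A, o) = 3/(-3) + 6/(-8) = 3*(-1/3) + 6*(-1/8) = -1 - 3/4 = -7/4)
(49 + b(-5, L(-5)))*15 = (49 - 7/4)*15 = (189/4)*15 = 2835/4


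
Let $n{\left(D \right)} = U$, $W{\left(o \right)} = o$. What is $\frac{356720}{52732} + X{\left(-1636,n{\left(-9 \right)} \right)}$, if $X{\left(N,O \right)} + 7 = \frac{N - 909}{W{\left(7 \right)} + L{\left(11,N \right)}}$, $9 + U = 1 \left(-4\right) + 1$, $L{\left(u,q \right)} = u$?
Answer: $- \frac{33606553}{237294} \approx -141.62$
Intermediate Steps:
$U = -12$ ($U = -9 + \left(1 \left(-4\right) + 1\right) = -9 + \left(-4 + 1\right) = -9 - 3 = -12$)
$n{\left(D \right)} = -12$
$X{\left(N,O \right)} = - \frac{115}{2} + \frac{N}{18}$ ($X{\left(N,O \right)} = -7 + \frac{N - 909}{7 + 11} = -7 + \frac{-909 + N}{18} = -7 + \left(-909 + N\right) \frac{1}{18} = -7 + \left(- \frac{101}{2} + \frac{N}{18}\right) = - \frac{115}{2} + \frac{N}{18}$)
$\frac{356720}{52732} + X{\left(-1636,n{\left(-9 \right)} \right)} = \frac{356720}{52732} + \left(- \frac{115}{2} + \frac{1}{18} \left(-1636\right)\right) = 356720 \cdot \frac{1}{52732} - \frac{2671}{18} = \frac{89180}{13183} - \frac{2671}{18} = - \frac{33606553}{237294}$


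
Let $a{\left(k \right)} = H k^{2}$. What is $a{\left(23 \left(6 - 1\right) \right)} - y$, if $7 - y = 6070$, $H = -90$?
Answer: $-1184187$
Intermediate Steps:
$a{\left(k \right)} = - 90 k^{2}$
$y = -6063$ ($y = 7 - 6070 = -6063$)
$a{\left(23 \left(6 - 1\right) \right)} - y = - 90 \left(23 \left(6 - 1\right)\right)^{2} - -6063 = - 90 \left(23 \cdot 5\right)^{2} + 6063 = - 90 \cdot 115^{2} + 6063 = \left(-90\right) 13225 + 6063 = -1190250 + 6063 = -1184187$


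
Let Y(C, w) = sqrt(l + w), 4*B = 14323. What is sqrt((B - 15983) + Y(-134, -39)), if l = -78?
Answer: sqrt(-49609 + 12*I*sqrt(13))/2 ≈ 0.048564 + 111.37*I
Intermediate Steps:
B = 14323/4 (B = (1/4)*14323 = 14323/4 ≈ 3580.8)
Y(C, w) = sqrt(-78 + w)
sqrt((B - 15983) + Y(-134, -39)) = sqrt((14323/4 - 15983) + sqrt(-78 - 39)) = sqrt(-49609/4 + sqrt(-117)) = sqrt(-49609/4 + 3*I*sqrt(13))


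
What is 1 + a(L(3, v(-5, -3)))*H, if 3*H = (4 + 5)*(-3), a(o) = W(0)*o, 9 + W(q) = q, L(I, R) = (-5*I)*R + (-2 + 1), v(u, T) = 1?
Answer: -1295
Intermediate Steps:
L(I, R) = -1 - 5*I*R (L(I, R) = -5*I*R - 1 = -1 - 5*I*R)
W(q) = -9 + q
a(o) = -9*o (a(o) = (-9 + 0)*o = -9*o)
H = -9 (H = ((4 + 5)*(-3))/3 = (9*(-3))/3 = (1/3)*(-27) = -9)
1 + a(L(3, v(-5, -3)))*H = 1 - 9*(-1 - 5*3*1)*(-9) = 1 - 9*(-1 - 15)*(-9) = 1 - 9*(-16)*(-9) = 1 + 144*(-9) = 1 - 1296 = -1295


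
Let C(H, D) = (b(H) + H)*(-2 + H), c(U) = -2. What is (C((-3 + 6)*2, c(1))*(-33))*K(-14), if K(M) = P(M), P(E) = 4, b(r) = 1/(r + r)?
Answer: -3212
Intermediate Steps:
b(r) = 1/(2*r)
K(M) = 4
C(H, D) = (-2 + H)*(H + 1/(2*H)) (C(H, D) = (1/(2*H) + H)*(-2 + H) = (H + 1/(2*H))*(-2 + H) = (-2 + H)*(H + 1/(2*H)))
(C((-3 + 6)*2, c(1))*(-33))*K(-14) = ((½ + ((-3 + 6)*2)² - 1/((-3 + 6)*2) - 2*(-3 + 6)*2)*(-33))*4 = ((½ + (3*2)² - 1/(3*2) - 6*2)*(-33))*4 = ((½ + 6² - 1/6 - 2*6)*(-33))*4 = ((½ + 36 - 1*⅙ - 12)*(-33))*4 = ((½ + 36 - ⅙ - 12)*(-33))*4 = ((73/3)*(-33))*4 = -803*4 = -3212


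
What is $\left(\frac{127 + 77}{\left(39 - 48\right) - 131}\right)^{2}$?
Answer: $\frac{2601}{1225} \approx 2.1233$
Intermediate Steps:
$\left(\frac{127 + 77}{\left(39 - 48\right) - 131}\right)^{2} = \left(\frac{204}{-9 - 131}\right)^{2} = \left(\frac{204}{-140}\right)^{2} = \left(204 \left(- \frac{1}{140}\right)\right)^{2} = \left(- \frac{51}{35}\right)^{2} = \frac{2601}{1225}$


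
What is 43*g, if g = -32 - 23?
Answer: -2365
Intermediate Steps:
g = -55
43*g = 43*(-55) = -2365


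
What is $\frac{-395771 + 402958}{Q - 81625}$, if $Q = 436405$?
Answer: $\frac{7187}{354780} \approx 0.020258$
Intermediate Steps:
$\frac{-395771 + 402958}{Q - 81625} = \frac{-395771 + 402958}{436405 - 81625} = \frac{7187}{354780}$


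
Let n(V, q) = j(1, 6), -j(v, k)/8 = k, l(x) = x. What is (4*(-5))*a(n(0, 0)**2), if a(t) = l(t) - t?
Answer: 0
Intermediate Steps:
j(v, k) = -8*k
n(V, q) = -48 (n(V, q) = -8*6 = -48)
a(t) = 0 (a(t) = t - t = 0)
(4*(-5))*a(n(0, 0)**2) = (4*(-5))*0 = -20*0 = 0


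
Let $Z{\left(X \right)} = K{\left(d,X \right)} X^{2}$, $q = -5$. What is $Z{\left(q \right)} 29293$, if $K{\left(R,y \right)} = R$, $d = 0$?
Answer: $0$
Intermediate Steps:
$Z{\left(X \right)} = 0$ ($Z{\left(X \right)} = 0 X^{2} = 0$)
$Z{\left(q \right)} 29293 = 0 \cdot 29293 = 0$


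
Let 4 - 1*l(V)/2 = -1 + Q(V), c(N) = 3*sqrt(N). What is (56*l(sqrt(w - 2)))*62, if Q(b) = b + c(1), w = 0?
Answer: 13888 - 6944*I*sqrt(2) ≈ 13888.0 - 9820.3*I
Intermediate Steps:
Q(b) = 3 + b (Q(b) = b + 3*sqrt(1) = b + 3*1 = b + 3 = 3 + b)
l(V) = 4 - 2*V (l(V) = 8 - 2*(-1 + (3 + V)) = 8 - 2*(2 + V) = 8 + (-4 - 2*V) = 4 - 2*V)
(56*l(sqrt(w - 2)))*62 = (56*(4 - 2*sqrt(0 - 2)))*62 = (56*(4 - 2*I*sqrt(2)))*62 = (224 - 112*I*sqrt(2))*62 = 13888 - 6944*I*sqrt(2)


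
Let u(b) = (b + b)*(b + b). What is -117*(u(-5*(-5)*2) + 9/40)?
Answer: -46801053/40 ≈ -1.1700e+6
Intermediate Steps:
u(b) = 4*b² (u(b) = (2*b)*(2*b) = 4*b²)
-117*(u(-5*(-5)*2) + 9/40) = -117*(4*(-5*(-5)*2)² + 9/40) = -117*(4*(25*2)² + 9*(1/40)) = -117*(4*50² + 9/40) = -117*(4*2500 + 9/40) = -117*(10000 + 9/40) = -117*400009/40 = -46801053/40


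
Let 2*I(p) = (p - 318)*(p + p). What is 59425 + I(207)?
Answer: 36448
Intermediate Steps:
I(p) = p*(-318 + p) (I(p) = ((p - 318)*(p + p))/2 = ((-318 + p)*(2*p))/2 = (2*p*(-318 + p))/2 = p*(-318 + p))
59425 + I(207) = 59425 + 207*(-318 + 207) = 59425 + 207*(-111) = 59425 - 22977 = 36448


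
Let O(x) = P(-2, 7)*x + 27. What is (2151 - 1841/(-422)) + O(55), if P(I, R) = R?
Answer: 1083427/422 ≈ 2567.4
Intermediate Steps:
O(x) = 27 + 7*x (O(x) = 7*x + 27 = 27 + 7*x)
(2151 - 1841/(-422)) + O(55) = (2151 - 1841/(-422)) + (27 + 7*55) = (2151 - 1841*(-1)/422) + (27 + 385) = (2151 - 1*(-1841/422)) + 412 = (2151 + 1841/422) + 412 = 909563/422 + 412 = 1083427/422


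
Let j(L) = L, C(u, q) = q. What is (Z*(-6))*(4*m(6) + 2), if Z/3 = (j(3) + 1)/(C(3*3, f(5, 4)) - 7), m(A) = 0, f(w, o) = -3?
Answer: 72/5 ≈ 14.400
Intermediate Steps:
Z = -6/5 (Z = 3*((3 + 1)/(-3 - 7)) = 3*(4/(-10)) = 3*(4*(-⅒)) = 3*(-⅖) = -6/5 ≈ -1.2000)
(Z*(-6))*(4*m(6) + 2) = (-6/5*(-6))*(4*0 + 2) = 36*(0 + 2)/5 = (36/5)*2 = 72/5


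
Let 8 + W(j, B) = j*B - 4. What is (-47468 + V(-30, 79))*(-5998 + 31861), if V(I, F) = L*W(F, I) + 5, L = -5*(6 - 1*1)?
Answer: 312606081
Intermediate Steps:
W(j, B) = -12 + B*j (W(j, B) = -8 + (j*B - 4) = -8 + (B*j - 4) = -8 + (-4 + B*j) = -12 + B*j)
L = -25 (L = -5*(6 - 1) = -5*5 = -25)
V(I, F) = 305 - 25*F*I (V(I, F) = -25*(-12 + I*F) + 5 = -25*(-12 + F*I) + 5 = (300 - 25*F*I) + 5 = 305 - 25*F*I)
(-47468 + V(-30, 79))*(-5998 + 31861) = (-47468 + (305 - 25*79*(-30)))*(-5998 + 31861) = (-47468 + (305 + 59250))*25863 = (-47468 + 59555)*25863 = 12087*25863 = 312606081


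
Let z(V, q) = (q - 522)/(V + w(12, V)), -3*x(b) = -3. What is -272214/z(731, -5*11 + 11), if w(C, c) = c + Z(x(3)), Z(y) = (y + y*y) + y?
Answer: 199396755/283 ≈ 7.0458e+5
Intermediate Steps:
x(b) = 1 (x(b) = -⅓*(-3) = 1)
Z(y) = y² + 2*y (Z(y) = (y + y²) + y = y² + 2*y)
w(C, c) = 3 + c (w(C, c) = c + 1*(2 + 1) = c + 1*3 = c + 3 = 3 + c)
z(V, q) = (-522 + q)/(3 + 2*V) (z(V, q) = (q - 522)/(V + (3 + V)) = (-522 + q)/(3 + 2*V))
-272214/z(731, -5*11 + 11) = -272214*(3 + 2*731)/(-522 + (-5*11 + 11)) = -272214*(3 + 1462)/(-522 + (-55 + 11)) = -272214*1465/(-522 - 44) = -272214/((1/1465)*(-566)) = -272214/(-566/1465) = -272214*(-1465/566) = 199396755/283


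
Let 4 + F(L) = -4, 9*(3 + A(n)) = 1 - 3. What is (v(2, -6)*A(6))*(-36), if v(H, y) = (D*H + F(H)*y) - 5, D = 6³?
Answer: 55100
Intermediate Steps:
A(n) = -29/9 (A(n) = -3 + (1 - 3)/9 = -3 + (⅑)*(-2) = -3 - 2/9 = -29/9)
F(L) = -8 (F(L) = -4 - 4 = -8)
D = 216
v(H, y) = -5 - 8*y + 216*H (v(H, y) = (216*H - 8*y) - 5 = (-8*y + 216*H) - 5 = -5 - 8*y + 216*H)
(v(2, -6)*A(6))*(-36) = ((-5 - 8*(-6) + 216*2)*(-29/9))*(-36) = ((-5 + 48 + 432)*(-29/9))*(-36) = (475*(-29/9))*(-36) = -13775/9*(-36) = 55100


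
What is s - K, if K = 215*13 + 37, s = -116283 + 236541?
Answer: 117426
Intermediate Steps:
s = 120258
K = 2832 (K = 2795 + 37 = 2832)
s - K = 120258 - 1*2832 = 120258 - 2832 = 117426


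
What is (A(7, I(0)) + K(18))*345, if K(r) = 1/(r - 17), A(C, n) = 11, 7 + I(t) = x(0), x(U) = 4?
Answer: 4140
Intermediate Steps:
I(t) = -3 (I(t) = -7 + 4 = -3)
K(r) = 1/(-17 + r)
(A(7, I(0)) + K(18))*345 = (11 + 1/(-17 + 18))*345 = (11 + 1/1)*345 = (11 + 1)*345 = 12*345 = 4140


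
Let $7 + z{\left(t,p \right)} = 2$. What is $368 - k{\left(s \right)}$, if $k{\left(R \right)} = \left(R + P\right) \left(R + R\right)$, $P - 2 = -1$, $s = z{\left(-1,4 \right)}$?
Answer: $328$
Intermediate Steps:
$z{\left(t,p \right)} = -5$ ($z{\left(t,p \right)} = -7 + 2 = -5$)
$s = -5$
$P = 1$ ($P = 2 - 1 = 1$)
$k{\left(R \right)} = 2 R \left(1 + R\right)$ ($k{\left(R \right)} = \left(R + 1\right) \left(R + R\right) = \left(1 + R\right) 2 R = 2 R \left(1 + R\right)$)
$368 - k{\left(s \right)} = 368 - 2 \left(-5\right) \left(1 - 5\right) = 368 - 2 \left(-5\right) \left(-4\right) = 368 - 40 = 328$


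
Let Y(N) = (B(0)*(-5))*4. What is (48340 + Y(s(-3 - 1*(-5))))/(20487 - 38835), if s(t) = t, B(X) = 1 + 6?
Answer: -12050/4587 ≈ -2.6270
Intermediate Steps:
B(X) = 7
Y(N) = -140 (Y(N) = (7*(-5))*4 = -35*4 = -140)
(48340 + Y(s(-3 - 1*(-5))))/(20487 - 38835) = (48340 - 140)/(20487 - 38835) = 48200/(-18348) = 48200*(-1/18348) = -12050/4587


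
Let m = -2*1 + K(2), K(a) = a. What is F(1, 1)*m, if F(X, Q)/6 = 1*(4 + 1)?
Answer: 0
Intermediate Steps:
F(X, Q) = 30 (F(X, Q) = 6*(1*(4 + 1)) = 6*(1*5) = 6*5 = 30)
m = 0 (m = -2*1 + 2 = -2 + 2 = 0)
F(1, 1)*m = 30*0 = 0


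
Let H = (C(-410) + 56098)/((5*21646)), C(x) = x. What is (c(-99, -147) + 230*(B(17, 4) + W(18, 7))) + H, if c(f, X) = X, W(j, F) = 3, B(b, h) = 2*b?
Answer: 452591589/54115 ≈ 8363.5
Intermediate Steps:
H = 27844/54115 (H = (-410 + 56098)/((5*21646)) = 55688/108230 = 55688*(1/108230) = 27844/54115 ≈ 0.51453)
(c(-99, -147) + 230*(B(17, 4) + W(18, 7))) + H = (-147 + 230*(2*17 + 3)) + 27844/54115 = (-147 + 230*(34 + 3)) + 27844/54115 = (-147 + 230*37) + 27844/54115 = (-147 + 8510) + 27844/54115 = 8363 + 27844/54115 = 452591589/54115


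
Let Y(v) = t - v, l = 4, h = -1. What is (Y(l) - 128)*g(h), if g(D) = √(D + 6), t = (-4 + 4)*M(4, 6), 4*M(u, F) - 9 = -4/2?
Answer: -132*√5 ≈ -295.16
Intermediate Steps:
M(u, F) = 7/4 (M(u, F) = 9/4 + (-4/2)/4 = 9/4 + (-4*½)/4 = 9/4 + (¼)*(-2) = 9/4 - ½ = 7/4)
t = 0 (t = (-4 + 4)*(7/4) = 0*(7/4) = 0)
Y(v) = -v (Y(v) = 0 - v = -v)
g(D) = √(6 + D)
(Y(l) - 128)*g(h) = (-1*4 - 128)*√(6 - 1) = (-4 - 128)*√5 = -132*√5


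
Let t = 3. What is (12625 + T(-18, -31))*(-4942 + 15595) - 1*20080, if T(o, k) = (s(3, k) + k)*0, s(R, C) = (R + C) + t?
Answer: 134474045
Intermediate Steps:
s(R, C) = 3 + C + R (s(R, C) = (R + C) + 3 = (C + R) + 3 = 3 + C + R)
T(o, k) = 0 (T(o, k) = ((3 + k + 3) + k)*0 = ((6 + k) + k)*0 = (6 + 2*k)*0 = 0)
(12625 + T(-18, -31))*(-4942 + 15595) - 1*20080 = (12625 + 0)*(-4942 + 15595) - 1*20080 = 12625*10653 - 20080 = 134494125 - 20080 = 134474045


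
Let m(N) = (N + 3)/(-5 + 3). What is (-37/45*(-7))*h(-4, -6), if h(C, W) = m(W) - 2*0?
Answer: 259/30 ≈ 8.6333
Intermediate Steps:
m(N) = -3/2 - N/2 (m(N) = (3 + N)/(-2) = (3 + N)*(-1/2) = -3/2 - N/2)
h(C, W) = -3/2 - W/2 (h(C, W) = (-3/2 - W/2) - 2*0 = (-3/2 - W/2) + 0 = -3/2 - W/2)
(-37/45*(-7))*h(-4, -6) = (-37/45*(-7))*(-3/2 - 1/2*(-6)) = (-37*1/45*(-7))*(-3/2 + 3) = -37/45*(-7)*(3/2) = (259/45)*(3/2) = 259/30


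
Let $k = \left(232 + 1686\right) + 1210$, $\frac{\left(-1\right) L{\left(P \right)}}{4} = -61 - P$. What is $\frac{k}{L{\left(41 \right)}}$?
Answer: $\frac{23}{3} \approx 7.6667$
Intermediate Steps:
$L{\left(P \right)} = 244 + 4 P$ ($L{\left(P \right)} = - 4 \left(-61 - P\right) = 244 + 4 P$)
$k = 3128$ ($k = 1918 + 1210 = 3128$)
$\frac{k}{L{\left(41 \right)}} = \frac{3128}{244 + 4 \cdot 41} = \frac{3128}{244 + 164} = \frac{3128}{408} = 3128 \cdot \frac{1}{408} = \frac{23}{3}$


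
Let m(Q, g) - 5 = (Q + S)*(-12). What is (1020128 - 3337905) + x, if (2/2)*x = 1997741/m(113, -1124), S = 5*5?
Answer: -3828647568/1651 ≈ -2.3190e+6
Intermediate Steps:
S = 25
m(Q, g) = -295 - 12*Q (m(Q, g) = 5 + (Q + 25)*(-12) = 5 + (25 + Q)*(-12) = 5 + (-300 - 12*Q) = -295 - 12*Q)
x = -1997741/1651 (x = 1997741/(-295 - 12*113) = 1997741/(-295 - 1356) = 1997741/(-1651) = 1997741*(-1/1651) = -1997741/1651 ≈ -1210.0)
(1020128 - 3337905) + x = (1020128 - 3337905) - 1997741/1651 = -2317777 - 1997741/1651 = -3828647568/1651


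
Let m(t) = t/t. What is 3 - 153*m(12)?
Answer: -150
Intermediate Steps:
m(t) = 1
3 - 153*m(12) = 3 - 153*1 = 3 - 153 = -150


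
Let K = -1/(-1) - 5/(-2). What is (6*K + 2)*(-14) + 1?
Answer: -321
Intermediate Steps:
K = 7/2 (K = -1*(-1) - 5*(-1/2) = 1 + 5/2 = 7/2 ≈ 3.5000)
(6*K + 2)*(-14) + 1 = (6*(7/2) + 2)*(-14) + 1 = (21 + 2)*(-14) + 1 = 23*(-14) + 1 = -322 + 1 = -321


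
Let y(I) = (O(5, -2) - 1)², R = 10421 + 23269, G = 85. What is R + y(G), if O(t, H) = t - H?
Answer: 33726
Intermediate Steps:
R = 33690
y(I) = 36 (y(I) = ((5 - 1*(-2)) - 1)² = ((5 + 2) - 1)² = (7 - 1)² = 6² = 36)
R + y(G) = 33690 + 36 = 33726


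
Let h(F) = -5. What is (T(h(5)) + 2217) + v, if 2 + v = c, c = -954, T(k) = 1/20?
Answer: 25221/20 ≈ 1261.1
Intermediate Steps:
T(k) = 1/20
v = -956 (v = -2 - 954 = -956)
(T(h(5)) + 2217) + v = (1/20 + 2217) - 956 = 44341/20 - 956 = 25221/20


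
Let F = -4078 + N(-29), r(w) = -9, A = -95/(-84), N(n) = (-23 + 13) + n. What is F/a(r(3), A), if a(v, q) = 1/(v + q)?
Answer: 2721337/84 ≈ 32397.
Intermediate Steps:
N(n) = -10 + n
A = 95/84 (A = -95*(-1/84) = 95/84 ≈ 1.1310)
a(v, q) = 1/(q + v)
F = -4117 (F = -4078 + (-10 - 29) = -4078 - 39 = -4117)
F/a(r(3), A) = -4117/(1/(95/84 - 9)) = -4117/(1/(-661/84)) = -4117/(-84/661) = -4117*(-661/84) = 2721337/84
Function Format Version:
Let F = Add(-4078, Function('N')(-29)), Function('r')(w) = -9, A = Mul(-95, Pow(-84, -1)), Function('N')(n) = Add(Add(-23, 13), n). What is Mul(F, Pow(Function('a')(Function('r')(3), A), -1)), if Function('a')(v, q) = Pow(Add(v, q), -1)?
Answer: Rational(2721337, 84) ≈ 32397.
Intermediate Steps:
Function('N')(n) = Add(-10, n)
A = Rational(95, 84) (A = Mul(-95, Rational(-1, 84)) = Rational(95, 84) ≈ 1.1310)
Function('a')(v, q) = Pow(Add(q, v), -1)
F = -4117 (F = Add(-4078, Add(-10, -29)) = Add(-4078, -39) = -4117)
Mul(F, Pow(Function('a')(Function('r')(3), A), -1)) = Mul(-4117, Pow(Pow(Add(Rational(95, 84), -9), -1), -1)) = Mul(-4117, Pow(Pow(Rational(-661, 84), -1), -1)) = Mul(-4117, Pow(Rational(-84, 661), -1)) = Mul(-4117, Rational(-661, 84)) = Rational(2721337, 84)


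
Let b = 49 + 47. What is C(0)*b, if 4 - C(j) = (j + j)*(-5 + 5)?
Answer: 384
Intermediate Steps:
b = 96
C(j) = 4 (C(j) = 4 - (j + j)*(-5 + 5) = 4 - 2*j*0 = 4 - 1*0 = 4 + 0 = 4)
C(0)*b = 4*96 = 384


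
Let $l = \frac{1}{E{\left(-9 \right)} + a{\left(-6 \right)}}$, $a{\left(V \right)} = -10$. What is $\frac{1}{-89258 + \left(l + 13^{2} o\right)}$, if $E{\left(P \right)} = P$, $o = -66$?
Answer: $- \frac{19}{1907829} \approx -9.959 \cdot 10^{-6}$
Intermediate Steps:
$l = - \frac{1}{19}$ ($l = \frac{1}{-9 - 10} = \frac{1}{-19} = - \frac{1}{19} \approx -0.052632$)
$\frac{1}{-89258 + \left(l + 13^{2} o\right)} = \frac{1}{-89258 + \left(- \frac{1}{19} + 13^{2} \left(-66\right)\right)} = \frac{1}{-89258 + \left(- \frac{1}{19} + 169 \left(-66\right)\right)} = \frac{1}{-89258 - \frac{211927}{19}} = \frac{1}{- \frac{1907829}{19}} = - \frac{19}{1907829}$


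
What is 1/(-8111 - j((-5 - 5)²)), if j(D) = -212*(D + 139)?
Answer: 1/42557 ≈ 2.3498e-5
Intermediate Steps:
j(D) = -29468 - 212*D (j(D) = -212*(139 + D) = -29468 - 212*D)
1/(-8111 - j((-5 - 5)²)) = 1/(-8111 - (-29468 - 212*(-5 - 5)²)) = 1/(-8111 - (-29468 - 212*(-10)²)) = 1/(-8111 - (-29468 - 212*100)) = 1/(-8111 - (-29468 - 21200)) = 1/(-8111 - 1*(-50668)) = 1/(-8111 + 50668) = 1/42557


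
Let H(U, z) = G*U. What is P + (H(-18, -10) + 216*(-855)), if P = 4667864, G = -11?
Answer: 4483382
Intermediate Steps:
H(U, z) = -11*U
P + (H(-18, -10) + 216*(-855)) = 4667864 + (-11*(-18) + 216*(-855)) = 4667864 + (198 - 184680) = 4667864 - 184482 = 4483382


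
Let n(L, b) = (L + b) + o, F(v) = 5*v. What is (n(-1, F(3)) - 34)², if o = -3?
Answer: 529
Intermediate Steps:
n(L, b) = -3 + L + b (n(L, b) = (L + b) - 3 = -3 + L + b)
(n(-1, F(3)) - 34)² = ((-3 - 1 + 5*3) - 34)² = ((-3 - 1 + 15) - 34)² = (11 - 34)² = (-23)² = 529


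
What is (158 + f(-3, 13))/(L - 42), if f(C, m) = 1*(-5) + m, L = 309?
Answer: 166/267 ≈ 0.62172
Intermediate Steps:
f(C, m) = -5 + m
(158 + f(-3, 13))/(L - 42) = (158 + (-5 + 13))/(309 - 42) = (158 + 8)/267 = 166*(1/267) = 166/267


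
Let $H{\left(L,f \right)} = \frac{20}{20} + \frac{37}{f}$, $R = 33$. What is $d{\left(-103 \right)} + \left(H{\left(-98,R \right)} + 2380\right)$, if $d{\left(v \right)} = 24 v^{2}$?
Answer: $\frac{8480938}{33} \approx 2.57 \cdot 10^{5}$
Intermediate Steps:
$H{\left(L,f \right)} = 1 + \frac{37}{f}$ ($H{\left(L,f \right)} = 20 \cdot \frac{1}{20} + \frac{37}{f} = 1 + \frac{37}{f}$)
$d{\left(-103 \right)} + \left(H{\left(-98,R \right)} + 2380\right) = 24 \left(-103\right)^{2} + \left(\frac{37 + 33}{33} + 2380\right) = 24 \cdot 10609 + \left(\frac{1}{33} \cdot 70 + 2380\right) = 254616 + \left(\frac{70}{33} + 2380\right) = 254616 + \frac{78610}{33} = \frac{8480938}{33}$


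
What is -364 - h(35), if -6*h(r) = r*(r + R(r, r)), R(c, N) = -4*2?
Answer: -413/2 ≈ -206.50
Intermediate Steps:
R(c, N) = -8
h(r) = -r*(-8 + r)/6 (h(r) = -r*(r - 8)/6 = -r*(-8 + r)/6)
-364 - h(35) = -364 - 35*(8 - 1*35)/6 = -364 - 35*(8 - 35)/6 = -364 - 35*(-27)/6 = -364 - 1*(-315/2) = -364 + 315/2 = -413/2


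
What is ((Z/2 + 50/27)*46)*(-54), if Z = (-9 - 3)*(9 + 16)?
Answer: 368000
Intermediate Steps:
Z = -300 (Z = -12*25 = -300)
((Z/2 + 50/27)*46)*(-54) = ((-300/2 + 50/27)*46)*(-54) = ((-300*½ + 50*(1/27))*46)*(-54) = ((-150 + 50/27)*46)*(-54) = -4000/27*46*(-54) = -184000/27*(-54) = 368000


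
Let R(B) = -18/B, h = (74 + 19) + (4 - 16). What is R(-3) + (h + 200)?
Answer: 287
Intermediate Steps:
h = 81 (h = 93 - 12 = 81)
R(-3) + (h + 200) = -18/(-3) + (81 + 200) = -18*(-⅓) + 281 = 6 + 281 = 287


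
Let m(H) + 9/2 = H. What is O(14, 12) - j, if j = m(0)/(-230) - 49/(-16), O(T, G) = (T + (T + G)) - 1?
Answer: 66089/1840 ≈ 35.918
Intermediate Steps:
m(H) = -9/2 + H
O(T, G) = -1 + G + 2*T (O(T, G) = (T + (G + T)) - 1 = (G + 2*T) - 1 = -1 + G + 2*T)
j = 5671/1840 (j = (-9/2 + 0)/(-230) - 49/(-16) = -9/2*(-1/230) - 49*(-1/16) = 9/460 + 49/16 = 5671/1840 ≈ 3.0821)
O(14, 12) - j = (-1 + 12 + 2*14) - 1*5671/1840 = (-1 + 12 + 28) - 5671/1840 = 39 - 5671/1840 = 66089/1840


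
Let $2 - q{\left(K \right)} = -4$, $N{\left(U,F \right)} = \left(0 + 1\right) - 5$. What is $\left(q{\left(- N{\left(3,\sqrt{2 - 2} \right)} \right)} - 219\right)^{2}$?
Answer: $45369$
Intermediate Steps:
$N{\left(U,F \right)} = -4$ ($N{\left(U,F \right)} = 1 - 5 = -4$)
$q{\left(K \right)} = 6$ ($q{\left(K \right)} = 2 - -4 = 2 + 4 = 6$)
$\left(q{\left(- N{\left(3,\sqrt{2 - 2} \right)} \right)} - 219\right)^{2} = \left(6 - 219\right)^{2} = \left(-213\right)^{2} = 45369$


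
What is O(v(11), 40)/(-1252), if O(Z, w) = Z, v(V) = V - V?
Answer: 0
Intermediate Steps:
v(V) = 0
O(v(11), 40)/(-1252) = 0/(-1252) = 0*(-1/1252) = 0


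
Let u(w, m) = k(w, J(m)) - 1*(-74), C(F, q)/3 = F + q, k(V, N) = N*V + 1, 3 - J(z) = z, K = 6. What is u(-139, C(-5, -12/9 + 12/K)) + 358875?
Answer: 356726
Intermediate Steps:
J(z) = 3 - z
k(V, N) = 1 + N*V
C(F, q) = 3*F + 3*q (C(F, q) = 3*(F + q) = 3*F + 3*q)
u(w, m) = 75 + w*(3 - m) (u(w, m) = (1 + (3 - m)*w) - 1*(-74) = (1 + w*(3 - m)) + 74 = 75 + w*(3 - m))
u(-139, C(-5, -12/9 + 12/K)) + 358875 = (75 - 1*(-139)*(-3 + (3*(-5) + 3*(-12/9 + 12/6)))) + 358875 = (75 - 1*(-139)*(-3 + (-15 + 3*(-12*1/9 + 12*(1/6))))) + 358875 = (75 - 1*(-139)*(-3 + (-15 + 3*(-4/3 + 2)))) + 358875 = (75 - 1*(-139)*(-3 + (-15 + 3*(2/3)))) + 358875 = (75 - 1*(-139)*(-3 + (-15 + 2))) + 358875 = (75 - 1*(-139)*(-3 - 13)) + 358875 = (75 - 1*(-139)*(-16)) + 358875 = (75 - 2224) + 358875 = -2149 + 358875 = 356726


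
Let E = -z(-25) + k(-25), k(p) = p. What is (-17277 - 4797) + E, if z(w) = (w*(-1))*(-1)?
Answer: -22074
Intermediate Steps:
z(w) = w (z(w) = -w*(-1) = w)
E = 0 (E = -1*(-25) - 25 = 25 - 25 = 0)
(-17277 - 4797) + E = (-17277 - 4797) + 0 = -22074 + 0 = -22074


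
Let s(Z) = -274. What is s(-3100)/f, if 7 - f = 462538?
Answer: 274/462531 ≈ 0.00059239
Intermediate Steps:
f = -462531 (f = 7 - 1*462538 = 7 - 462538 = -462531)
s(-3100)/f = -274/(-462531) = -274*(-1/462531) = 274/462531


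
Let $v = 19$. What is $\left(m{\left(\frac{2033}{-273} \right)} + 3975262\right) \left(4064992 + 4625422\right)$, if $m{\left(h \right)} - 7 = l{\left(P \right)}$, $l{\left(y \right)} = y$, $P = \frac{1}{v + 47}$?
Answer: $\frac{1140042205600285}{33} \approx 3.4547 \cdot 10^{13}$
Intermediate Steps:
$P = \frac{1}{66}$ ($P = \frac{1}{19 + 47} = \frac{1}{66} \approx 0.015152$)
$m{\left(h \right)} = \frac{463}{66}$ ($m{\left(h \right)} = 7 + \frac{1}{66} = \frac{463}{66}$)
$\left(m{\left(\frac{2033}{-273} \right)} + 3975262\right) \left(4064992 + 4625422\right) = \left(\frac{463}{66} + 3975262\right) \left(4064992 + 4625422\right) = \frac{262367755}{66} \cdot 8690414 = \frac{1140042205600285}{33}$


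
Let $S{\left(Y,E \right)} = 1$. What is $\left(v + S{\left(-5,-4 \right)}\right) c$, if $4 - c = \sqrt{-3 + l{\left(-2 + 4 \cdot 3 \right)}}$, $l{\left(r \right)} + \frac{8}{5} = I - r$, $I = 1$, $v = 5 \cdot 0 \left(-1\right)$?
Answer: $4 - \frac{2 i \sqrt{85}}{5} \approx 4.0 - 3.6878 i$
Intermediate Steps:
$v = 0$ ($v = 0 \left(-1\right) = 0$)
$l{\left(r \right)} = - \frac{3}{5} - r$ ($l{\left(r \right)} = - \frac{8}{5} - \left(-1 + r\right) = - \frac{3}{5} - r$)
$c = 4 - \frac{2 i \sqrt{85}}{5}$ ($c = 4 - \sqrt{-3 - \left(- \frac{7}{5} + 12\right)} = 4 - \sqrt{-3 - \frac{53}{5}} = 4 - \sqrt{- \frac{68}{5}} = 4 - \frac{2 i \sqrt{85}}{5} \approx 4.0 - 3.6878 i$)
$\left(v + S{\left(-5,-4 \right)}\right) c = \left(0 + 1\right) \left(4 - \frac{2 i \sqrt{85}}{5}\right) = 1 \left(4 - \frac{2 i \sqrt{85}}{5}\right) = 4 - \frac{2 i \sqrt{85}}{5}$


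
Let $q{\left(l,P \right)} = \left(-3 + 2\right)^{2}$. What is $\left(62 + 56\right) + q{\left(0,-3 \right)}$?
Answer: $119$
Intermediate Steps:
$q{\left(l,P \right)} = 1$ ($q{\left(l,P \right)} = \left(-1\right)^{2} = 1$)
$\left(62 + 56\right) + q{\left(0,-3 \right)} = \left(62 + 56\right) + 1 = 118 + 1 = 119$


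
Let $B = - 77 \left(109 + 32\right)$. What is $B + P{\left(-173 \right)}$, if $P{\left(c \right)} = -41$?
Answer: $-10898$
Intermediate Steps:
$B = -10857$ ($B = \left(-77\right) 141 = -10857$)
$B + P{\left(-173 \right)} = -10857 - 41 = -10898$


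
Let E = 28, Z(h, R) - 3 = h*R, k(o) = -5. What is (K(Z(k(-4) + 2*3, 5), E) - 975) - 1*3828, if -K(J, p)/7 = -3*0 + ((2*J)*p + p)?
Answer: -8135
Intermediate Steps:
Z(h, R) = 3 + R*h (Z(h, R) = 3 + h*R = 3 + R*h)
K(J, p) = -7*p - 14*J*p (K(J, p) = -7*(-3*0 + ((2*J)*p + p)) = -7*(0 + (2*J*p + p)) = -7*(0 + (p + 2*J*p)) = -7*(p + 2*J*p) = -7*p - 14*J*p)
(K(Z(k(-4) + 2*3, 5), E) - 975) - 1*3828 = (-7*28*(1 + 2*(3 + 5*(-5 + 2*3))) - 975) - 1*3828 = (-7*28*(1 + 2*(3 + 5*(-5 + 6))) - 975) - 3828 = (-7*28*(1 + 2*(3 + 5*1)) - 975) - 3828 = (-7*28*(1 + 2*(3 + 5)) - 975) - 3828 = (-7*28*(1 + 2*8) - 975) - 3828 = (-7*28*(1 + 16) - 975) - 3828 = (-7*28*17 - 975) - 3828 = (-3332 - 975) - 3828 = -4307 - 3828 = -8135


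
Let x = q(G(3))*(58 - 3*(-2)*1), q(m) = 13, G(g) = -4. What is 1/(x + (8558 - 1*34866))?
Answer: -1/25476 ≈ -3.9253e-5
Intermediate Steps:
x = 832 (x = 13*(58 - 3*(-2)*1) = 13*(58 + 6*1) = 13*(58 + 6) = 13*64 = 832)
1/(x + (8558 - 1*34866)) = 1/(832 + (8558 - 1*34866)) = 1/(832 + (8558 - 34866)) = 1/(832 - 26308) = 1/(-25476) = -1/25476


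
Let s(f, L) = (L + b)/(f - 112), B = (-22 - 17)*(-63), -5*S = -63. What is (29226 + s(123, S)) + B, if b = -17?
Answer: 158413/5 ≈ 31683.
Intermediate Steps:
S = 63/5 (S = -⅕*(-63) = 63/5 ≈ 12.600)
B = 2457 (B = -39*(-63) = 2457)
s(f, L) = (-17 + L)/(-112 + f) (s(f, L) = (L - 17)/(f - 112) = (-17 + L)/(-112 + f))
(29226 + s(123, S)) + B = (29226 + (-17 + 63/5)/(-112 + 123)) + 2457 = (29226 - 22/5/11) + 2457 = (29226 + (1/11)*(-22/5)) + 2457 = (29226 - ⅖) + 2457 = 146128/5 + 2457 = 158413/5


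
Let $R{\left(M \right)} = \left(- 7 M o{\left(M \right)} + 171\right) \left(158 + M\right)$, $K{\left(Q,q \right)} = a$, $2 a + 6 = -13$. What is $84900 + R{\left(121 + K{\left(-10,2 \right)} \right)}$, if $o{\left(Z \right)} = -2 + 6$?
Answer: $- \frac{1420789}{2} \approx -7.1039 \cdot 10^{5}$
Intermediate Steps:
$a = - \frac{19}{2}$ ($a = -3 + \frac{1}{2} \left(-13\right) = -3 - \frac{13}{2} = - \frac{19}{2} \approx -9.5$)
$K{\left(Q,q \right)} = - \frac{19}{2}$
$o{\left(Z \right)} = 4$
$R{\left(M \right)} = \left(158 + M\right) \left(171 - 28 M\right)$ ($R{\left(M \right)} = \left(- 7 M 4 + 171\right) \left(158 + M\right) = \left(- 28 M + 171\right) \left(158 + M\right) = \left(171 - 28 M\right) \left(158 + M\right) = \left(158 + M\right) \left(171 - 28 M\right)$)
$84900 + R{\left(121 + K{\left(-10,2 \right)} \right)} = 84900 - \left(-27018 + 28 \left(121 - \frac{19}{2}\right)^{2} + 4253 \left(121 - \frac{19}{2}\right)\right) = 84900 - \left(\frac{894383}{2} + 348103\right) = 84900 - \frac{1590589}{2} = - \frac{1420789}{2}$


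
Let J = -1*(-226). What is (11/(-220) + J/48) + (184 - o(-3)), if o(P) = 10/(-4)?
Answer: 22939/120 ≈ 191.16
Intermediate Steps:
o(P) = -5/2 (o(P) = 10*(-¼) = -5/2)
J = 226
(11/(-220) + J/48) + (184 - o(-3)) = (11/(-220) + 226/48) + (184 - 1*(-5/2)) = (11*(-1/220) + 226*(1/48)) + (184 + 5/2) = (-1/20 + 113/24) + 373/2 = 559/120 + 373/2 = 22939/120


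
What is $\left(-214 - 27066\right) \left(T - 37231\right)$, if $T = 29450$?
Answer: $212265680$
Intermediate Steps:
$\left(-214 - 27066\right) \left(T - 37231\right) = \left(-214 - 27066\right) \left(29450 - 37231\right) = \left(-27280\right) \left(-7781\right) = 212265680$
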